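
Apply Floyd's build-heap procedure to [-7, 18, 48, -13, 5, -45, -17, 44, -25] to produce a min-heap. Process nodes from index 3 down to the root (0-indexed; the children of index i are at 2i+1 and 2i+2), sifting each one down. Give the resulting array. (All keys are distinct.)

[-45, -25, -17, -13, 5, 48, -7, 44, 18]

sift down from index 3:
  -13 vs smaller child -25 at index 8, swap → [-7, 18, 48, -25, 5, -45, -17, 44, -13]
sift down from index 2:
  48 vs smaller child -45 at index 5, swap → [-7, 18, -45, -25, 5, 48, -17, 44, -13]
sift down from index 1:
  18 vs smaller child -25 at index 3, swap → [-7, -25, -45, 18, 5, 48, -17, 44, -13]
  18 vs smaller child -13 at index 8, swap → [-7, -25, -45, -13, 5, 48, -17, 44, 18]
sift down from index 0:
  -7 vs smaller child -45 at index 2, swap → [-45, -25, -7, -13, 5, 48, -17, 44, 18]
  -7 vs smaller child -17 at index 6, swap → [-45, -25, -17, -13, 5, 48, -7, 44, 18]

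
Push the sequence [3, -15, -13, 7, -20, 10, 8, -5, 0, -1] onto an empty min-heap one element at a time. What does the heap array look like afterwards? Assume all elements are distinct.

Insert 3:
  append 3 at index 0 → [3] (no swap needed)
Insert -15:
  append -15 at index 1 → [3, -15]
  -15 < parent 3 at index 0, swap → [-15, 3]
Insert -13:
  append -13 at index 2 → [-15, 3, -13] (no swap needed)
Insert 7:
  append 7 at index 3 → [-15, 3, -13, 7] (no swap needed)
Insert -20:
  append -20 at index 4 → [-15, 3, -13, 7, -20]
  -20 < parent 3 at index 1, swap → [-15, -20, -13, 7, 3]
  -20 < parent -15 at index 0, swap → [-20, -15, -13, 7, 3]
Insert 10:
  append 10 at index 5 → [-20, -15, -13, 7, 3, 10] (no swap needed)
Insert 8:
  append 8 at index 6 → [-20, -15, -13, 7, 3, 10, 8] (no swap needed)
Insert -5:
  append -5 at index 7 → [-20, -15, -13, 7, 3, 10, 8, -5]
  -5 < parent 7 at index 3, swap → [-20, -15, -13, -5, 3, 10, 8, 7]
Insert 0:
  append 0 at index 8 → [-20, -15, -13, -5, 3, 10, 8, 7, 0] (no swap needed)
Insert -1:
  append -1 at index 9 → [-20, -15, -13, -5, 3, 10, 8, 7, 0, -1]
  -1 < parent 3 at index 4, swap → [-20, -15, -13, -5, -1, 10, 8, 7, 0, 3]

[-20, -15, -13, -5, -1, 10, 8, 7, 0, 3]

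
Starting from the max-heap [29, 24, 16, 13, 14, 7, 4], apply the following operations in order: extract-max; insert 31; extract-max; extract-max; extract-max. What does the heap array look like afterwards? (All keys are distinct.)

[14, 13, 7, 4]

extract-max → returns 29:
  remove root 29; move last element 4 to root → [4, 24, 16, 13, 14, 7]
  4 vs larger child 24 at index 1, swap → [24, 4, 16, 13, 14, 7]
  4 vs larger child 14 at index 4, swap → [24, 14, 16, 13, 4, 7]
insert 31:
  append 31 at index 6 → [24, 14, 16, 13, 4, 7, 31]
  31 > parent 16 at index 2, swap → [24, 14, 31, 13, 4, 7, 16]
  31 > parent 24 at index 0, swap → [31, 14, 24, 13, 4, 7, 16]
extract-max → returns 31:
  remove root 31; move last element 16 to root → [16, 14, 24, 13, 4, 7]
  16 vs larger child 24 at index 2, swap → [24, 14, 16, 13, 4, 7]
extract-max → returns 24:
  remove root 24; move last element 7 to root → [7, 14, 16, 13, 4]
  7 vs larger child 16 at index 2, swap → [16, 14, 7, 13, 4]
extract-max → returns 16:
  remove root 16; move last element 4 to root → [4, 14, 7, 13]
  4 vs larger child 14 at index 1, swap → [14, 4, 7, 13]
  4 vs only child 13 at index 3, swap → [14, 13, 7, 4]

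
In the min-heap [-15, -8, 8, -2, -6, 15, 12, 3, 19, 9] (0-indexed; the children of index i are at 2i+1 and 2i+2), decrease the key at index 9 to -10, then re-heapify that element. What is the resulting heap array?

set index 9 from 9 to -10 → [-15, -8, 8, -2, -6, 15, 12, 3, 19, -10]
-10 < parent -6 at index 4, swap → [-15, -8, 8, -2, -10, 15, 12, 3, 19, -6]
-10 < parent -8 at index 1, swap → [-15, -10, 8, -2, -8, 15, 12, 3, 19, -6]

[-15, -10, 8, -2, -8, 15, 12, 3, 19, -6]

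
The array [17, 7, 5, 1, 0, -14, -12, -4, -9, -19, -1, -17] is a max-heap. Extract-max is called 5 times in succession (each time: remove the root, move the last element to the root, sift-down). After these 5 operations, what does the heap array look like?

extract-max #1 returns 17:
  remove root 17; move last element -17 to root → [-17, 7, 5, 1, 0, -14, -12, -4, -9, -19, -1]
  -17 vs larger child 7 at index 1, swap → [7, -17, 5, 1, 0, -14, -12, -4, -9, -19, -1]
  -17 vs larger child 1 at index 3, swap → [7, 1, 5, -17, 0, -14, -12, -4, -9, -19, -1]
  -17 vs larger child -4 at index 7, swap → [7, 1, 5, -4, 0, -14, -12, -17, -9, -19, -1]
extract-max #2 returns 7:
  remove root 7; move last element -1 to root → [-1, 1, 5, -4, 0, -14, -12, -17, -9, -19]
  -1 vs larger child 5 at index 2, swap → [5, 1, -1, -4, 0, -14, -12, -17, -9, -19]
extract-max #3 returns 5:
  remove root 5; move last element -19 to root → [-19, 1, -1, -4, 0, -14, -12, -17, -9]
  -19 vs larger child 1 at index 1, swap → [1, -19, -1, -4, 0, -14, -12, -17, -9]
  -19 vs larger child 0 at index 4, swap → [1, 0, -1, -4, -19, -14, -12, -17, -9]
extract-max #4 returns 1:
  remove root 1; move last element -9 to root → [-9, 0, -1, -4, -19, -14, -12, -17]
  -9 vs larger child 0 at index 1, swap → [0, -9, -1, -4, -19, -14, -12, -17]
  -9 vs larger child -4 at index 3, swap → [0, -4, -1, -9, -19, -14, -12, -17]
extract-max #5 returns 0:
  remove root 0; move last element -17 to root → [-17, -4, -1, -9, -19, -14, -12]
  -17 vs larger child -1 at index 2, swap → [-1, -4, -17, -9, -19, -14, -12]
  -17 vs larger child -12 at index 6, swap → [-1, -4, -12, -9, -19, -14, -17]

[-1, -4, -12, -9, -19, -14, -17]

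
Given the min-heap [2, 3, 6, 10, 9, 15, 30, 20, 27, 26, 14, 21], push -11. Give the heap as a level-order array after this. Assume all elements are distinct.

[-11, 3, 2, 10, 9, 6, 30, 20, 27, 26, 14, 21, 15]

append -11 at index 12 → [2, 3, 6, 10, 9, 15, 30, 20, 27, 26, 14, 21, -11]
-11 < parent 15 at index 5, swap → [2, 3, 6, 10, 9, -11, 30, 20, 27, 26, 14, 21, 15]
-11 < parent 6 at index 2, swap → [2, 3, -11, 10, 9, 6, 30, 20, 27, 26, 14, 21, 15]
-11 < parent 2 at index 0, swap → [-11, 3, 2, 10, 9, 6, 30, 20, 27, 26, 14, 21, 15]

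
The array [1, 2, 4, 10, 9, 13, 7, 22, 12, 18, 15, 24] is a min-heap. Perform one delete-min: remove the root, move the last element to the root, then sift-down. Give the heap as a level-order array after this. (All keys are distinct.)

remove root 1; move last element 24 to root → [24, 2, 4, 10, 9, 13, 7, 22, 12, 18, 15]
24 vs smaller child 2 at index 1, swap → [2, 24, 4, 10, 9, 13, 7, 22, 12, 18, 15]
24 vs smaller child 9 at index 4, swap → [2, 9, 4, 10, 24, 13, 7, 22, 12, 18, 15]
24 vs smaller child 15 at index 10, swap → [2, 9, 4, 10, 15, 13, 7, 22, 12, 18, 24]

[2, 9, 4, 10, 15, 13, 7, 22, 12, 18, 24]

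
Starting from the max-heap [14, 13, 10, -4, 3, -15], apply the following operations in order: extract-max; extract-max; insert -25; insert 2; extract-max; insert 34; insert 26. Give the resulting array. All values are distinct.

[34, -4, 26, -15, -25, 2, 3]

extract-max → returns 14:
  remove root 14; move last element -15 to root → [-15, 13, 10, -4, 3]
  -15 vs larger child 13 at index 1, swap → [13, -15, 10, -4, 3]
  -15 vs larger child 3 at index 4, swap → [13, 3, 10, -4, -15]
extract-max → returns 13:
  remove root 13; move last element -15 to root → [-15, 3, 10, -4]
  -15 vs larger child 10 at index 2, swap → [10, 3, -15, -4]
insert -25:
  append -25 at index 4 → [10, 3, -15, -4, -25] (no swap needed)
insert 2:
  append 2 at index 5 → [10, 3, -15, -4, -25, 2]
  2 > parent -15 at index 2, swap → [10, 3, 2, -4, -25, -15]
extract-max → returns 10:
  remove root 10; move last element -15 to root → [-15, 3, 2, -4, -25]
  -15 vs larger child 3 at index 1, swap → [3, -15, 2, -4, -25]
  -15 vs larger child -4 at index 3, swap → [3, -4, 2, -15, -25]
insert 34:
  append 34 at index 5 → [3, -4, 2, -15, -25, 34]
  34 > parent 2 at index 2, swap → [3, -4, 34, -15, -25, 2]
  34 > parent 3 at index 0, swap → [34, -4, 3, -15, -25, 2]
insert 26:
  append 26 at index 6 → [34, -4, 3, -15, -25, 2, 26]
  26 > parent 3 at index 2, swap → [34, -4, 26, -15, -25, 2, 3]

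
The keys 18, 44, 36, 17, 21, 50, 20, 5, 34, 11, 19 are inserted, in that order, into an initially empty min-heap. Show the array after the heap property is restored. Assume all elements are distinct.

Insert 18:
  append 18 at index 0 → [18] (no swap needed)
Insert 44:
  append 44 at index 1 → [18, 44] (no swap needed)
Insert 36:
  append 36 at index 2 → [18, 44, 36] (no swap needed)
Insert 17:
  append 17 at index 3 → [18, 44, 36, 17]
  17 < parent 44 at index 1, swap → [18, 17, 36, 44]
  17 < parent 18 at index 0, swap → [17, 18, 36, 44]
Insert 21:
  append 21 at index 4 → [17, 18, 36, 44, 21] (no swap needed)
Insert 50:
  append 50 at index 5 → [17, 18, 36, 44, 21, 50] (no swap needed)
Insert 20:
  append 20 at index 6 → [17, 18, 36, 44, 21, 50, 20]
  20 < parent 36 at index 2, swap → [17, 18, 20, 44, 21, 50, 36]
Insert 5:
  append 5 at index 7 → [17, 18, 20, 44, 21, 50, 36, 5]
  5 < parent 44 at index 3, swap → [17, 18, 20, 5, 21, 50, 36, 44]
  5 < parent 18 at index 1, swap → [17, 5, 20, 18, 21, 50, 36, 44]
  5 < parent 17 at index 0, swap → [5, 17, 20, 18, 21, 50, 36, 44]
Insert 34:
  append 34 at index 8 → [5, 17, 20, 18, 21, 50, 36, 44, 34] (no swap needed)
Insert 11:
  append 11 at index 9 → [5, 17, 20, 18, 21, 50, 36, 44, 34, 11]
  11 < parent 21 at index 4, swap → [5, 17, 20, 18, 11, 50, 36, 44, 34, 21]
  11 < parent 17 at index 1, swap → [5, 11, 20, 18, 17, 50, 36, 44, 34, 21]
Insert 19:
  append 19 at index 10 → [5, 11, 20, 18, 17, 50, 36, 44, 34, 21, 19] (no swap needed)

[5, 11, 20, 18, 17, 50, 36, 44, 34, 21, 19]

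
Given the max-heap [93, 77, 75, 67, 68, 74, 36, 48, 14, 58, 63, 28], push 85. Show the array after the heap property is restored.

append 85 at index 12 → [93, 77, 75, 67, 68, 74, 36, 48, 14, 58, 63, 28, 85]
85 > parent 74 at index 5, swap → [93, 77, 75, 67, 68, 85, 36, 48, 14, 58, 63, 28, 74]
85 > parent 75 at index 2, swap → [93, 77, 85, 67, 68, 75, 36, 48, 14, 58, 63, 28, 74]

[93, 77, 85, 67, 68, 75, 36, 48, 14, 58, 63, 28, 74]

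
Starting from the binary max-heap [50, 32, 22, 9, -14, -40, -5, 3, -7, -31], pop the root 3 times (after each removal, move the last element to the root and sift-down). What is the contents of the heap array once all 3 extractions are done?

[9, 3, -5, -31, -14, -40, -7]

extract-max #1 returns 50:
  remove root 50; move last element -31 to root → [-31, 32, 22, 9, -14, -40, -5, 3, -7]
  -31 vs larger child 32 at index 1, swap → [32, -31, 22, 9, -14, -40, -5, 3, -7]
  -31 vs larger child 9 at index 3, swap → [32, 9, 22, -31, -14, -40, -5, 3, -7]
  -31 vs larger child 3 at index 7, swap → [32, 9, 22, 3, -14, -40, -5, -31, -7]
extract-max #2 returns 32:
  remove root 32; move last element -7 to root → [-7, 9, 22, 3, -14, -40, -5, -31]
  -7 vs larger child 22 at index 2, swap → [22, 9, -7, 3, -14, -40, -5, -31]
  -7 vs larger child -5 at index 6, swap → [22, 9, -5, 3, -14, -40, -7, -31]
extract-max #3 returns 22:
  remove root 22; move last element -31 to root → [-31, 9, -5, 3, -14, -40, -7]
  -31 vs larger child 9 at index 1, swap → [9, -31, -5, 3, -14, -40, -7]
  -31 vs larger child 3 at index 3, swap → [9, 3, -5, -31, -14, -40, -7]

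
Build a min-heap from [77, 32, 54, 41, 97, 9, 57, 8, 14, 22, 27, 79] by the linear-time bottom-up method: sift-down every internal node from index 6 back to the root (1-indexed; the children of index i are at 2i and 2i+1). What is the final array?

[8, 14, 9, 32, 22, 54, 57, 41, 77, 97, 27, 79]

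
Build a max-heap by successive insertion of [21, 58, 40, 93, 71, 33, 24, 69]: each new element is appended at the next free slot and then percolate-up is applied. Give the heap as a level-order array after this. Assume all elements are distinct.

Insert 21:
  append 21 at index 0 → [21] (no swap needed)
Insert 58:
  append 58 at index 1 → [21, 58]
  58 > parent 21 at index 0, swap → [58, 21]
Insert 40:
  append 40 at index 2 → [58, 21, 40] (no swap needed)
Insert 93:
  append 93 at index 3 → [58, 21, 40, 93]
  93 > parent 21 at index 1, swap → [58, 93, 40, 21]
  93 > parent 58 at index 0, swap → [93, 58, 40, 21]
Insert 71:
  append 71 at index 4 → [93, 58, 40, 21, 71]
  71 > parent 58 at index 1, swap → [93, 71, 40, 21, 58]
Insert 33:
  append 33 at index 5 → [93, 71, 40, 21, 58, 33] (no swap needed)
Insert 24:
  append 24 at index 6 → [93, 71, 40, 21, 58, 33, 24] (no swap needed)
Insert 69:
  append 69 at index 7 → [93, 71, 40, 21, 58, 33, 24, 69]
  69 > parent 21 at index 3, swap → [93, 71, 40, 69, 58, 33, 24, 21]

[93, 71, 40, 69, 58, 33, 24, 21]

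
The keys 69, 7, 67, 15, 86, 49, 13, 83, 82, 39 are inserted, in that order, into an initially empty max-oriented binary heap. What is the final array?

[86, 83, 67, 82, 39, 49, 13, 7, 69, 15]

Insert 69:
  append 69 at index 0 → [69] (no swap needed)
Insert 7:
  append 7 at index 1 → [69, 7] (no swap needed)
Insert 67:
  append 67 at index 2 → [69, 7, 67] (no swap needed)
Insert 15:
  append 15 at index 3 → [69, 7, 67, 15]
  15 > parent 7 at index 1, swap → [69, 15, 67, 7]
Insert 86:
  append 86 at index 4 → [69, 15, 67, 7, 86]
  86 > parent 15 at index 1, swap → [69, 86, 67, 7, 15]
  86 > parent 69 at index 0, swap → [86, 69, 67, 7, 15]
Insert 49:
  append 49 at index 5 → [86, 69, 67, 7, 15, 49] (no swap needed)
Insert 13:
  append 13 at index 6 → [86, 69, 67, 7, 15, 49, 13] (no swap needed)
Insert 83:
  append 83 at index 7 → [86, 69, 67, 7, 15, 49, 13, 83]
  83 > parent 7 at index 3, swap → [86, 69, 67, 83, 15, 49, 13, 7]
  83 > parent 69 at index 1, swap → [86, 83, 67, 69, 15, 49, 13, 7]
Insert 82:
  append 82 at index 8 → [86, 83, 67, 69, 15, 49, 13, 7, 82]
  82 > parent 69 at index 3, swap → [86, 83, 67, 82, 15, 49, 13, 7, 69]
Insert 39:
  append 39 at index 9 → [86, 83, 67, 82, 15, 49, 13, 7, 69, 39]
  39 > parent 15 at index 4, swap → [86, 83, 67, 82, 39, 49, 13, 7, 69, 15]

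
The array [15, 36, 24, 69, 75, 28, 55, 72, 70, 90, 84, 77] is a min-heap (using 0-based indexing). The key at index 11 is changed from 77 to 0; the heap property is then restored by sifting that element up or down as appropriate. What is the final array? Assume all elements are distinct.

[0, 36, 15, 69, 75, 24, 55, 72, 70, 90, 84, 28]

set index 11 from 77 to 0 → [15, 36, 24, 69, 75, 28, 55, 72, 70, 90, 84, 0]
0 < parent 28 at index 5, swap → [15, 36, 24, 69, 75, 0, 55, 72, 70, 90, 84, 28]
0 < parent 24 at index 2, swap → [15, 36, 0, 69, 75, 24, 55, 72, 70, 90, 84, 28]
0 < parent 15 at index 0, swap → [0, 36, 15, 69, 75, 24, 55, 72, 70, 90, 84, 28]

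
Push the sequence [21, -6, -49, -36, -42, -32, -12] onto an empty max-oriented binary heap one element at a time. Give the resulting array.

[21, -6, -12, -36, -42, -49, -32]

Insert 21:
  append 21 at index 0 → [21] (no swap needed)
Insert -6:
  append -6 at index 1 → [21, -6] (no swap needed)
Insert -49:
  append -49 at index 2 → [21, -6, -49] (no swap needed)
Insert -36:
  append -36 at index 3 → [21, -6, -49, -36] (no swap needed)
Insert -42:
  append -42 at index 4 → [21, -6, -49, -36, -42] (no swap needed)
Insert -32:
  append -32 at index 5 → [21, -6, -49, -36, -42, -32]
  -32 > parent -49 at index 2, swap → [21, -6, -32, -36, -42, -49]
Insert -12:
  append -12 at index 6 → [21, -6, -32, -36, -42, -49, -12]
  -12 > parent -32 at index 2, swap → [21, -6, -12, -36, -42, -49, -32]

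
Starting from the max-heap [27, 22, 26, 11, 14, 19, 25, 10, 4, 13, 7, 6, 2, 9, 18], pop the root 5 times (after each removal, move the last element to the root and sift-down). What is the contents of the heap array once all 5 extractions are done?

[18, 14, 9, 11, 13, 7, 6, 10, 4, 2]

extract-max #1 returns 27:
  remove root 27; move last element 18 to root → [18, 22, 26, 11, 14, 19, 25, 10, 4, 13, 7, 6, 2, 9]
  18 vs larger child 26 at index 2, swap → [26, 22, 18, 11, 14, 19, 25, 10, 4, 13, 7, 6, 2, 9]
  18 vs larger child 25 at index 6, swap → [26, 22, 25, 11, 14, 19, 18, 10, 4, 13, 7, 6, 2, 9]
extract-max #2 returns 26:
  remove root 26; move last element 9 to root → [9, 22, 25, 11, 14, 19, 18, 10, 4, 13, 7, 6, 2]
  9 vs larger child 25 at index 2, swap → [25, 22, 9, 11, 14, 19, 18, 10, 4, 13, 7, 6, 2]
  9 vs larger child 19 at index 5, swap → [25, 22, 19, 11, 14, 9, 18, 10, 4, 13, 7, 6, 2]
extract-max #3 returns 25:
  remove root 25; move last element 2 to root → [2, 22, 19, 11, 14, 9, 18, 10, 4, 13, 7, 6]
  2 vs larger child 22 at index 1, swap → [22, 2, 19, 11, 14, 9, 18, 10, 4, 13, 7, 6]
  2 vs larger child 14 at index 4, swap → [22, 14, 19, 11, 2, 9, 18, 10, 4, 13, 7, 6]
  2 vs larger child 13 at index 9, swap → [22, 14, 19, 11, 13, 9, 18, 10, 4, 2, 7, 6]
extract-max #4 returns 22:
  remove root 22; move last element 6 to root → [6, 14, 19, 11, 13, 9, 18, 10, 4, 2, 7]
  6 vs larger child 19 at index 2, swap → [19, 14, 6, 11, 13, 9, 18, 10, 4, 2, 7]
  6 vs larger child 18 at index 6, swap → [19, 14, 18, 11, 13, 9, 6, 10, 4, 2, 7]
extract-max #5 returns 19:
  remove root 19; move last element 7 to root → [7, 14, 18, 11, 13, 9, 6, 10, 4, 2]
  7 vs larger child 18 at index 2, swap → [18, 14, 7, 11, 13, 9, 6, 10, 4, 2]
  7 vs larger child 9 at index 5, swap → [18, 14, 9, 11, 13, 7, 6, 10, 4, 2]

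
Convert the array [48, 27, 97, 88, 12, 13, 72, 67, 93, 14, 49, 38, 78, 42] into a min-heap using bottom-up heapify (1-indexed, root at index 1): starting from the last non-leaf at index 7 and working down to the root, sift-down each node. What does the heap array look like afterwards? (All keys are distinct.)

[12, 14, 13, 67, 27, 38, 42, 88, 93, 48, 49, 97, 78, 72]

sift down from index 7:
  72 vs only child 42 at index 14, swap → [48, 27, 97, 88, 12, 13, 42, 67, 93, 14, 49, 38, 78, 72]
sift down from index 6: already satisfies heap property
sift down from index 5: already satisfies heap property
sift down from index 4:
  88 vs smaller child 67 at index 8, swap → [48, 27, 97, 67, 12, 13, 42, 88, 93, 14, 49, 38, 78, 72]
sift down from index 3:
  97 vs smaller child 13 at index 6, swap → [48, 27, 13, 67, 12, 97, 42, 88, 93, 14, 49, 38, 78, 72]
  97 vs smaller child 38 at index 12, swap → [48, 27, 13, 67, 12, 38, 42, 88, 93, 14, 49, 97, 78, 72]
sift down from index 2:
  27 vs smaller child 12 at index 5, swap → [48, 12, 13, 67, 27, 38, 42, 88, 93, 14, 49, 97, 78, 72]
  27 vs smaller child 14 at index 10, swap → [48, 12, 13, 67, 14, 38, 42, 88, 93, 27, 49, 97, 78, 72]
sift down from index 1:
  48 vs smaller child 12 at index 2, swap → [12, 48, 13, 67, 14, 38, 42, 88, 93, 27, 49, 97, 78, 72]
  48 vs smaller child 14 at index 5, swap → [12, 14, 13, 67, 48, 38, 42, 88, 93, 27, 49, 97, 78, 72]
  48 vs smaller child 27 at index 10, swap → [12, 14, 13, 67, 27, 38, 42, 88, 93, 48, 49, 97, 78, 72]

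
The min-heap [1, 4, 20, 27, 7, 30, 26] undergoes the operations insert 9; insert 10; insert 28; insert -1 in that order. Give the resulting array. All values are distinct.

[-1, 1, 20, 9, 4, 30, 26, 27, 10, 28, 7]

insert 9:
  append 9 at index 7 → [1, 4, 20, 27, 7, 30, 26, 9]
  9 < parent 27 at index 3, swap → [1, 4, 20, 9, 7, 30, 26, 27]
insert 10:
  append 10 at index 8 → [1, 4, 20, 9, 7, 30, 26, 27, 10] (no swap needed)
insert 28:
  append 28 at index 9 → [1, 4, 20, 9, 7, 30, 26, 27, 10, 28] (no swap needed)
insert -1:
  append -1 at index 10 → [1, 4, 20, 9, 7, 30, 26, 27, 10, 28, -1]
  -1 < parent 7 at index 4, swap → [1, 4, 20, 9, -1, 30, 26, 27, 10, 28, 7]
  -1 < parent 4 at index 1, swap → [1, -1, 20, 9, 4, 30, 26, 27, 10, 28, 7]
  -1 < parent 1 at index 0, swap → [-1, 1, 20, 9, 4, 30, 26, 27, 10, 28, 7]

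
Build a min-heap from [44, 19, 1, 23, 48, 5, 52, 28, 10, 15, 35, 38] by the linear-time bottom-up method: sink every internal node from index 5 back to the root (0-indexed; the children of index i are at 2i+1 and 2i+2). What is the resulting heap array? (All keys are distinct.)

[1, 10, 5, 19, 15, 38, 52, 28, 23, 48, 35, 44]

sift down from index 5: already satisfies heap property
sift down from index 4:
  48 vs smaller child 15 at index 9, swap → [44, 19, 1, 23, 15, 5, 52, 28, 10, 48, 35, 38]
sift down from index 3:
  23 vs smaller child 10 at index 8, swap → [44, 19, 1, 10, 15, 5, 52, 28, 23, 48, 35, 38]
sift down from index 2: already satisfies heap property
sift down from index 1:
  19 vs smaller child 10 at index 3, swap → [44, 10, 1, 19, 15, 5, 52, 28, 23, 48, 35, 38]
sift down from index 0:
  44 vs smaller child 1 at index 2, swap → [1, 10, 44, 19, 15, 5, 52, 28, 23, 48, 35, 38]
  44 vs smaller child 5 at index 5, swap → [1, 10, 5, 19, 15, 44, 52, 28, 23, 48, 35, 38]
  44 vs only child 38 at index 11, swap → [1, 10, 5, 19, 15, 38, 52, 28, 23, 48, 35, 44]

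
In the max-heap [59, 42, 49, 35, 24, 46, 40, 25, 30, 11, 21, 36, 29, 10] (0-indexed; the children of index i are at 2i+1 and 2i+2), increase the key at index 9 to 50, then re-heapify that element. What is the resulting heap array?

[59, 50, 49, 35, 42, 46, 40, 25, 30, 24, 21, 36, 29, 10]

set index 9 from 11 to 50 → [59, 42, 49, 35, 24, 46, 40, 25, 30, 50, 21, 36, 29, 10]
50 > parent 24 at index 4, swap → [59, 42, 49, 35, 50, 46, 40, 25, 30, 24, 21, 36, 29, 10]
50 > parent 42 at index 1, swap → [59, 50, 49, 35, 42, 46, 40, 25, 30, 24, 21, 36, 29, 10]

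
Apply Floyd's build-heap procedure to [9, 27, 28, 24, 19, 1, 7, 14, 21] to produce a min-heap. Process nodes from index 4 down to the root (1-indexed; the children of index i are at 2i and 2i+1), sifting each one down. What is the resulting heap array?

[1, 14, 7, 21, 19, 28, 9, 24, 27]

sift down from index 4:
  24 vs smaller child 14 at index 8, swap → [9, 27, 28, 14, 19, 1, 7, 24, 21]
sift down from index 3:
  28 vs smaller child 1 at index 6, swap → [9, 27, 1, 14, 19, 28, 7, 24, 21]
sift down from index 2:
  27 vs smaller child 14 at index 4, swap → [9, 14, 1, 27, 19, 28, 7, 24, 21]
  27 vs smaller child 21 at index 9, swap → [9, 14, 1, 21, 19, 28, 7, 24, 27]
sift down from index 1:
  9 vs smaller child 1 at index 3, swap → [1, 14, 9, 21, 19, 28, 7, 24, 27]
  9 vs smaller child 7 at index 7, swap → [1, 14, 7, 21, 19, 28, 9, 24, 27]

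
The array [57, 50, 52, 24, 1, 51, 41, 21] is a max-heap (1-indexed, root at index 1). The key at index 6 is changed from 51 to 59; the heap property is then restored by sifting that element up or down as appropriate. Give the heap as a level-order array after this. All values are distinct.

[59, 50, 57, 24, 1, 52, 41, 21]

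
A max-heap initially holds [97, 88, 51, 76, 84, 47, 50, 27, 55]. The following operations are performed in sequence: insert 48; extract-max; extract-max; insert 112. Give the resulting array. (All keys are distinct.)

[112, 84, 51, 76, 48, 47, 50, 27, 55]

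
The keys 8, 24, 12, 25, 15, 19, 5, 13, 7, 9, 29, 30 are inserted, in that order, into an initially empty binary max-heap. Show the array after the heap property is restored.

Insert 8:
  append 8 at index 0 → [8] (no swap needed)
Insert 24:
  append 24 at index 1 → [8, 24]
  24 > parent 8 at index 0, swap → [24, 8]
Insert 12:
  append 12 at index 2 → [24, 8, 12] (no swap needed)
Insert 25:
  append 25 at index 3 → [24, 8, 12, 25]
  25 > parent 8 at index 1, swap → [24, 25, 12, 8]
  25 > parent 24 at index 0, swap → [25, 24, 12, 8]
Insert 15:
  append 15 at index 4 → [25, 24, 12, 8, 15] (no swap needed)
Insert 19:
  append 19 at index 5 → [25, 24, 12, 8, 15, 19]
  19 > parent 12 at index 2, swap → [25, 24, 19, 8, 15, 12]
Insert 5:
  append 5 at index 6 → [25, 24, 19, 8, 15, 12, 5] (no swap needed)
Insert 13:
  append 13 at index 7 → [25, 24, 19, 8, 15, 12, 5, 13]
  13 > parent 8 at index 3, swap → [25, 24, 19, 13, 15, 12, 5, 8]
Insert 7:
  append 7 at index 8 → [25, 24, 19, 13, 15, 12, 5, 8, 7] (no swap needed)
Insert 9:
  append 9 at index 9 → [25, 24, 19, 13, 15, 12, 5, 8, 7, 9] (no swap needed)
Insert 29:
  append 29 at index 10 → [25, 24, 19, 13, 15, 12, 5, 8, 7, 9, 29]
  29 > parent 15 at index 4, swap → [25, 24, 19, 13, 29, 12, 5, 8, 7, 9, 15]
  29 > parent 24 at index 1, swap → [25, 29, 19, 13, 24, 12, 5, 8, 7, 9, 15]
  29 > parent 25 at index 0, swap → [29, 25, 19, 13, 24, 12, 5, 8, 7, 9, 15]
Insert 30:
  append 30 at index 11 → [29, 25, 19, 13, 24, 12, 5, 8, 7, 9, 15, 30]
  30 > parent 12 at index 5, swap → [29, 25, 19, 13, 24, 30, 5, 8, 7, 9, 15, 12]
  30 > parent 19 at index 2, swap → [29, 25, 30, 13, 24, 19, 5, 8, 7, 9, 15, 12]
  30 > parent 29 at index 0, swap → [30, 25, 29, 13, 24, 19, 5, 8, 7, 9, 15, 12]

[30, 25, 29, 13, 24, 19, 5, 8, 7, 9, 15, 12]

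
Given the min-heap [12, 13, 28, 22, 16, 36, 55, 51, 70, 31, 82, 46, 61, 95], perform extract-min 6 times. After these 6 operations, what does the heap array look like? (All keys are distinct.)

[36, 46, 55, 51, 95, 82, 70, 61]

extract-min #1 returns 12:
  remove root 12; move last element 95 to root → [95, 13, 28, 22, 16, 36, 55, 51, 70, 31, 82, 46, 61]
  95 vs smaller child 13 at index 1, swap → [13, 95, 28, 22, 16, 36, 55, 51, 70, 31, 82, 46, 61]
  95 vs smaller child 16 at index 4, swap → [13, 16, 28, 22, 95, 36, 55, 51, 70, 31, 82, 46, 61]
  95 vs smaller child 31 at index 9, swap → [13, 16, 28, 22, 31, 36, 55, 51, 70, 95, 82, 46, 61]
extract-min #2 returns 13:
  remove root 13; move last element 61 to root → [61, 16, 28, 22, 31, 36, 55, 51, 70, 95, 82, 46]
  61 vs smaller child 16 at index 1, swap → [16, 61, 28, 22, 31, 36, 55, 51, 70, 95, 82, 46]
  61 vs smaller child 22 at index 3, swap → [16, 22, 28, 61, 31, 36, 55, 51, 70, 95, 82, 46]
  61 vs smaller child 51 at index 7, swap → [16, 22, 28, 51, 31, 36, 55, 61, 70, 95, 82, 46]
extract-min #3 returns 16:
  remove root 16; move last element 46 to root → [46, 22, 28, 51, 31, 36, 55, 61, 70, 95, 82]
  46 vs smaller child 22 at index 1, swap → [22, 46, 28, 51, 31, 36, 55, 61, 70, 95, 82]
  46 vs smaller child 31 at index 4, swap → [22, 31, 28, 51, 46, 36, 55, 61, 70, 95, 82]
extract-min #4 returns 22:
  remove root 22; move last element 82 to root → [82, 31, 28, 51, 46, 36, 55, 61, 70, 95]
  82 vs smaller child 28 at index 2, swap → [28, 31, 82, 51, 46, 36, 55, 61, 70, 95]
  82 vs smaller child 36 at index 5, swap → [28, 31, 36, 51, 46, 82, 55, 61, 70, 95]
extract-min #5 returns 28:
  remove root 28; move last element 95 to root → [95, 31, 36, 51, 46, 82, 55, 61, 70]
  95 vs smaller child 31 at index 1, swap → [31, 95, 36, 51, 46, 82, 55, 61, 70]
  95 vs smaller child 46 at index 4, swap → [31, 46, 36, 51, 95, 82, 55, 61, 70]
extract-min #6 returns 31:
  remove root 31; move last element 70 to root → [70, 46, 36, 51, 95, 82, 55, 61]
  70 vs smaller child 36 at index 2, swap → [36, 46, 70, 51, 95, 82, 55, 61]
  70 vs smaller child 55 at index 6, swap → [36, 46, 55, 51, 95, 82, 70, 61]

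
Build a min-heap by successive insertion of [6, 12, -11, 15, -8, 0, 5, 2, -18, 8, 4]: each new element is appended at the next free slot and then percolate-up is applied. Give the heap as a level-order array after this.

Insert 6:
  append 6 at index 0 → [6] (no swap needed)
Insert 12:
  append 12 at index 1 → [6, 12] (no swap needed)
Insert -11:
  append -11 at index 2 → [6, 12, -11]
  -11 < parent 6 at index 0, swap → [-11, 12, 6]
Insert 15:
  append 15 at index 3 → [-11, 12, 6, 15] (no swap needed)
Insert -8:
  append -8 at index 4 → [-11, 12, 6, 15, -8]
  -8 < parent 12 at index 1, swap → [-11, -8, 6, 15, 12]
Insert 0:
  append 0 at index 5 → [-11, -8, 6, 15, 12, 0]
  0 < parent 6 at index 2, swap → [-11, -8, 0, 15, 12, 6]
Insert 5:
  append 5 at index 6 → [-11, -8, 0, 15, 12, 6, 5] (no swap needed)
Insert 2:
  append 2 at index 7 → [-11, -8, 0, 15, 12, 6, 5, 2]
  2 < parent 15 at index 3, swap → [-11, -8, 0, 2, 12, 6, 5, 15]
Insert -18:
  append -18 at index 8 → [-11, -8, 0, 2, 12, 6, 5, 15, -18]
  -18 < parent 2 at index 3, swap → [-11, -8, 0, -18, 12, 6, 5, 15, 2]
  -18 < parent -8 at index 1, swap → [-11, -18, 0, -8, 12, 6, 5, 15, 2]
  -18 < parent -11 at index 0, swap → [-18, -11, 0, -8, 12, 6, 5, 15, 2]
Insert 8:
  append 8 at index 9 → [-18, -11, 0, -8, 12, 6, 5, 15, 2, 8]
  8 < parent 12 at index 4, swap → [-18, -11, 0, -8, 8, 6, 5, 15, 2, 12]
Insert 4:
  append 4 at index 10 → [-18, -11, 0, -8, 8, 6, 5, 15, 2, 12, 4]
  4 < parent 8 at index 4, swap → [-18, -11, 0, -8, 4, 6, 5, 15, 2, 12, 8]

[-18, -11, 0, -8, 4, 6, 5, 15, 2, 12, 8]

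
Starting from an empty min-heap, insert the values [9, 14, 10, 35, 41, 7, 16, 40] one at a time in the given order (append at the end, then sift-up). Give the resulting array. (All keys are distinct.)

[7, 14, 9, 35, 41, 10, 16, 40]

Insert 9:
  append 9 at index 0 → [9] (no swap needed)
Insert 14:
  append 14 at index 1 → [9, 14] (no swap needed)
Insert 10:
  append 10 at index 2 → [9, 14, 10] (no swap needed)
Insert 35:
  append 35 at index 3 → [9, 14, 10, 35] (no swap needed)
Insert 41:
  append 41 at index 4 → [9, 14, 10, 35, 41] (no swap needed)
Insert 7:
  append 7 at index 5 → [9, 14, 10, 35, 41, 7]
  7 < parent 10 at index 2, swap → [9, 14, 7, 35, 41, 10]
  7 < parent 9 at index 0, swap → [7, 14, 9, 35, 41, 10]
Insert 16:
  append 16 at index 6 → [7, 14, 9, 35, 41, 10, 16] (no swap needed)
Insert 40:
  append 40 at index 7 → [7, 14, 9, 35, 41, 10, 16, 40] (no swap needed)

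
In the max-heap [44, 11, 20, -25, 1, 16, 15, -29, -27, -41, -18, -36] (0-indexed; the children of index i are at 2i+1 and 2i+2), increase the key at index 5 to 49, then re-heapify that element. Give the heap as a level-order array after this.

[49, 11, 44, -25, 1, 20, 15, -29, -27, -41, -18, -36]

set index 5 from 16 to 49 → [44, 11, 20, -25, 1, 49, 15, -29, -27, -41, -18, -36]
49 > parent 20 at index 2, swap → [44, 11, 49, -25, 1, 20, 15, -29, -27, -41, -18, -36]
49 > parent 44 at index 0, swap → [49, 11, 44, -25, 1, 20, 15, -29, -27, -41, -18, -36]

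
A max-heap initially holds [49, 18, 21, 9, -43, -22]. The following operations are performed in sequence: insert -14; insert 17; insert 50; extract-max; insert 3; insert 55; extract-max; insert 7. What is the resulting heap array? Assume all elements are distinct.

[49, 18, 21, 17, 7, -22, -14, 9, 3, -43]

insert -14:
  append -14 at index 6 → [49, 18, 21, 9, -43, -22, -14] (no swap needed)
insert 17:
  append 17 at index 7 → [49, 18, 21, 9, -43, -22, -14, 17]
  17 > parent 9 at index 3, swap → [49, 18, 21, 17, -43, -22, -14, 9]
insert 50:
  append 50 at index 8 → [49, 18, 21, 17, -43, -22, -14, 9, 50]
  50 > parent 17 at index 3, swap → [49, 18, 21, 50, -43, -22, -14, 9, 17]
  50 > parent 18 at index 1, swap → [49, 50, 21, 18, -43, -22, -14, 9, 17]
  50 > parent 49 at index 0, swap → [50, 49, 21, 18, -43, -22, -14, 9, 17]
extract-max → returns 50:
  remove root 50; move last element 17 to root → [17, 49, 21, 18, -43, -22, -14, 9]
  17 vs larger child 49 at index 1, swap → [49, 17, 21, 18, -43, -22, -14, 9]
  17 vs larger child 18 at index 3, swap → [49, 18, 21, 17, -43, -22, -14, 9]
insert 3:
  append 3 at index 8 → [49, 18, 21, 17, -43, -22, -14, 9, 3] (no swap needed)
insert 55:
  append 55 at index 9 → [49, 18, 21, 17, -43, -22, -14, 9, 3, 55]
  55 > parent -43 at index 4, swap → [49, 18, 21, 17, 55, -22, -14, 9, 3, -43]
  55 > parent 18 at index 1, swap → [49, 55, 21, 17, 18, -22, -14, 9, 3, -43]
  55 > parent 49 at index 0, swap → [55, 49, 21, 17, 18, -22, -14, 9, 3, -43]
extract-max → returns 55:
  remove root 55; move last element -43 to root → [-43, 49, 21, 17, 18, -22, -14, 9, 3]
  -43 vs larger child 49 at index 1, swap → [49, -43, 21, 17, 18, -22, -14, 9, 3]
  -43 vs larger child 18 at index 4, swap → [49, 18, 21, 17, -43, -22, -14, 9, 3]
insert 7:
  append 7 at index 9 → [49, 18, 21, 17, -43, -22, -14, 9, 3, 7]
  7 > parent -43 at index 4, swap → [49, 18, 21, 17, 7, -22, -14, 9, 3, -43]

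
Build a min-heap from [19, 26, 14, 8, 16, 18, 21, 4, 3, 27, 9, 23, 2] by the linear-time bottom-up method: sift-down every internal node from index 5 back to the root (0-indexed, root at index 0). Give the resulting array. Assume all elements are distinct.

[2, 3, 14, 4, 9, 18, 21, 26, 8, 27, 16, 23, 19]

sift down from index 5:
  18 vs smaller child 2 at index 12, swap → [19, 26, 14, 8, 16, 2, 21, 4, 3, 27, 9, 23, 18]
sift down from index 4:
  16 vs smaller child 9 at index 10, swap → [19, 26, 14, 8, 9, 2, 21, 4, 3, 27, 16, 23, 18]
sift down from index 3:
  8 vs smaller child 3 at index 8, swap → [19, 26, 14, 3, 9, 2, 21, 4, 8, 27, 16, 23, 18]
sift down from index 2:
  14 vs smaller child 2 at index 5, swap → [19, 26, 2, 3, 9, 14, 21, 4, 8, 27, 16, 23, 18]
sift down from index 1:
  26 vs smaller child 3 at index 3, swap → [19, 3, 2, 26, 9, 14, 21, 4, 8, 27, 16, 23, 18]
  26 vs smaller child 4 at index 7, swap → [19, 3, 2, 4, 9, 14, 21, 26, 8, 27, 16, 23, 18]
sift down from index 0:
  19 vs smaller child 2 at index 2, swap → [2, 3, 19, 4, 9, 14, 21, 26, 8, 27, 16, 23, 18]
  19 vs smaller child 14 at index 5, swap → [2, 3, 14, 4, 9, 19, 21, 26, 8, 27, 16, 23, 18]
  19 vs smaller child 18 at index 12, swap → [2, 3, 14, 4, 9, 18, 21, 26, 8, 27, 16, 23, 19]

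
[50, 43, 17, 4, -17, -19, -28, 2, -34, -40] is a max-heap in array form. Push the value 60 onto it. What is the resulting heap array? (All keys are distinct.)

[60, 50, 17, 4, 43, -19, -28, 2, -34, -40, -17]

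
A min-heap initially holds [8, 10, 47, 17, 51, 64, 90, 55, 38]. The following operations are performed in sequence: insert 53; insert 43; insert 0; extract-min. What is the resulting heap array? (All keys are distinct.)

[8, 10, 47, 17, 43, 64, 90, 55, 38, 53, 51]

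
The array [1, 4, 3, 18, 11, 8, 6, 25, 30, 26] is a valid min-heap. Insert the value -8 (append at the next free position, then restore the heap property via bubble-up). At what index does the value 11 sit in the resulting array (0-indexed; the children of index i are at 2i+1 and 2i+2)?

10

append -8 at index 10 → [1, 4, 3, 18, 11, 8, 6, 25, 30, 26, -8]
-8 < parent 11 at index 4, swap → [1, 4, 3, 18, -8, 8, 6, 25, 30, 26, 11]
-8 < parent 4 at index 1, swap → [1, -8, 3, 18, 4, 8, 6, 25, 30, 26, 11]
-8 < parent 1 at index 0, swap → [-8, 1, 3, 18, 4, 8, 6, 25, 30, 26, 11]
resulting array: [-8, 1, 3, 18, 4, 8, 6, 25, 30, 26, 11]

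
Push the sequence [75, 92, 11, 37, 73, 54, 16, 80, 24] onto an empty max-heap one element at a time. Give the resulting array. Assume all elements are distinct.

[92, 80, 54, 75, 73, 11, 16, 37, 24]

Insert 75:
  append 75 at index 0 → [75] (no swap needed)
Insert 92:
  append 92 at index 1 → [75, 92]
  92 > parent 75 at index 0, swap → [92, 75]
Insert 11:
  append 11 at index 2 → [92, 75, 11] (no swap needed)
Insert 37:
  append 37 at index 3 → [92, 75, 11, 37] (no swap needed)
Insert 73:
  append 73 at index 4 → [92, 75, 11, 37, 73] (no swap needed)
Insert 54:
  append 54 at index 5 → [92, 75, 11, 37, 73, 54]
  54 > parent 11 at index 2, swap → [92, 75, 54, 37, 73, 11]
Insert 16:
  append 16 at index 6 → [92, 75, 54, 37, 73, 11, 16] (no swap needed)
Insert 80:
  append 80 at index 7 → [92, 75, 54, 37, 73, 11, 16, 80]
  80 > parent 37 at index 3, swap → [92, 75, 54, 80, 73, 11, 16, 37]
  80 > parent 75 at index 1, swap → [92, 80, 54, 75, 73, 11, 16, 37]
Insert 24:
  append 24 at index 8 → [92, 80, 54, 75, 73, 11, 16, 37, 24] (no swap needed)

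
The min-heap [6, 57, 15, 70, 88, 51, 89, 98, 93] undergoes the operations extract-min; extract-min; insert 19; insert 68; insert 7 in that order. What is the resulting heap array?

extract-min → returns 6:
  remove root 6; move last element 93 to root → [93, 57, 15, 70, 88, 51, 89, 98]
  93 vs smaller child 15 at index 2, swap → [15, 57, 93, 70, 88, 51, 89, 98]
  93 vs smaller child 51 at index 5, swap → [15, 57, 51, 70, 88, 93, 89, 98]
extract-min → returns 15:
  remove root 15; move last element 98 to root → [98, 57, 51, 70, 88, 93, 89]
  98 vs smaller child 51 at index 2, swap → [51, 57, 98, 70, 88, 93, 89]
  98 vs smaller child 89 at index 6, swap → [51, 57, 89, 70, 88, 93, 98]
insert 19:
  append 19 at index 7 → [51, 57, 89, 70, 88, 93, 98, 19]
  19 < parent 70 at index 3, swap → [51, 57, 89, 19, 88, 93, 98, 70]
  19 < parent 57 at index 1, swap → [51, 19, 89, 57, 88, 93, 98, 70]
  19 < parent 51 at index 0, swap → [19, 51, 89, 57, 88, 93, 98, 70]
insert 68:
  append 68 at index 8 → [19, 51, 89, 57, 88, 93, 98, 70, 68] (no swap needed)
insert 7:
  append 7 at index 9 → [19, 51, 89, 57, 88, 93, 98, 70, 68, 7]
  7 < parent 88 at index 4, swap → [19, 51, 89, 57, 7, 93, 98, 70, 68, 88]
  7 < parent 51 at index 1, swap → [19, 7, 89, 57, 51, 93, 98, 70, 68, 88]
  7 < parent 19 at index 0, swap → [7, 19, 89, 57, 51, 93, 98, 70, 68, 88]

[7, 19, 89, 57, 51, 93, 98, 70, 68, 88]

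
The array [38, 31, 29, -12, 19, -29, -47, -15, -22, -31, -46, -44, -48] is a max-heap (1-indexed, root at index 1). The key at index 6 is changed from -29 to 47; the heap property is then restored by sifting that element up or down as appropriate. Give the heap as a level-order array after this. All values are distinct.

set index 6 from -29 to 47 → [38, 31, 29, -12, 19, 47, -47, -15, -22, -31, -46, -44, -48]
47 > parent 29 at index 3, swap → [38, 31, 47, -12, 19, 29, -47, -15, -22, -31, -46, -44, -48]
47 > parent 38 at index 1, swap → [47, 31, 38, -12, 19, 29, -47, -15, -22, -31, -46, -44, -48]

[47, 31, 38, -12, 19, 29, -47, -15, -22, -31, -46, -44, -48]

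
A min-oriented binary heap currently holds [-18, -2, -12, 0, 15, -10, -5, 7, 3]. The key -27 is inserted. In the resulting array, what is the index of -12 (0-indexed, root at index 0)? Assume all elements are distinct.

append -27 at index 9 → [-18, -2, -12, 0, 15, -10, -5, 7, 3, -27]
-27 < parent 15 at index 4, swap → [-18, -2, -12, 0, -27, -10, -5, 7, 3, 15]
-27 < parent -2 at index 1, swap → [-18, -27, -12, 0, -2, -10, -5, 7, 3, 15]
-27 < parent -18 at index 0, swap → [-27, -18, -12, 0, -2, -10, -5, 7, 3, 15]
resulting array: [-27, -18, -12, 0, -2, -10, -5, 7, 3, 15]

2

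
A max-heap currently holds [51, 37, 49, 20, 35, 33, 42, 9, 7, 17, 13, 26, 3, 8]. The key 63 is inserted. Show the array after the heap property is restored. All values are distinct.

[63, 37, 51, 20, 35, 33, 49, 9, 7, 17, 13, 26, 3, 8, 42]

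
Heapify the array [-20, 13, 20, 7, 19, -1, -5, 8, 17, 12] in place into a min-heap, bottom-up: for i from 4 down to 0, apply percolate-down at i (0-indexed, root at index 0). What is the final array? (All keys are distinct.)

sift down from index 4:
  19 vs only child 12 at index 9, swap → [-20, 13, 20, 7, 12, -1, -5, 8, 17, 19]
sift down from index 3: already satisfies heap property
sift down from index 2:
  20 vs smaller child -5 at index 6, swap → [-20, 13, -5, 7, 12, -1, 20, 8, 17, 19]
sift down from index 1:
  13 vs smaller child 7 at index 3, swap → [-20, 7, -5, 13, 12, -1, 20, 8, 17, 19]
  13 vs smaller child 8 at index 7, swap → [-20, 7, -5, 8, 12, -1, 20, 13, 17, 19]
sift down from index 0: already satisfies heap property

[-20, 7, -5, 8, 12, -1, 20, 13, 17, 19]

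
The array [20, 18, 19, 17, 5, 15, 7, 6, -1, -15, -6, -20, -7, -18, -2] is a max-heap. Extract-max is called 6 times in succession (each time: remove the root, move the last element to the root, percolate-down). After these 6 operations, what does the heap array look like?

[6, 5, -2, -1, -15, -6, -20, -18, -7]

extract-max #1 returns 20:
  remove root 20; move last element -2 to root → [-2, 18, 19, 17, 5, 15, 7, 6, -1, -15, -6, -20, -7, -18]
  -2 vs larger child 19 at index 2, swap → [19, 18, -2, 17, 5, 15, 7, 6, -1, -15, -6, -20, -7, -18]
  -2 vs larger child 15 at index 5, swap → [19, 18, 15, 17, 5, -2, 7, 6, -1, -15, -6, -20, -7, -18]
extract-max #2 returns 19:
  remove root 19; move last element -18 to root → [-18, 18, 15, 17, 5, -2, 7, 6, -1, -15, -6, -20, -7]
  -18 vs larger child 18 at index 1, swap → [18, -18, 15, 17, 5, -2, 7, 6, -1, -15, -6, -20, -7]
  -18 vs larger child 17 at index 3, swap → [18, 17, 15, -18, 5, -2, 7, 6, -1, -15, -6, -20, -7]
  -18 vs larger child 6 at index 7, swap → [18, 17, 15, 6, 5, -2, 7, -18, -1, -15, -6, -20, -7]
extract-max #3 returns 18:
  remove root 18; move last element -7 to root → [-7, 17, 15, 6, 5, -2, 7, -18, -1, -15, -6, -20]
  -7 vs larger child 17 at index 1, swap → [17, -7, 15, 6, 5, -2, 7, -18, -1, -15, -6, -20]
  -7 vs larger child 6 at index 3, swap → [17, 6, 15, -7, 5, -2, 7, -18, -1, -15, -6, -20]
  -7 vs larger child -1 at index 8, swap → [17, 6, 15, -1, 5, -2, 7, -18, -7, -15, -6, -20]
extract-max #4 returns 17:
  remove root 17; move last element -20 to root → [-20, 6, 15, -1, 5, -2, 7, -18, -7, -15, -6]
  -20 vs larger child 15 at index 2, swap → [15, 6, -20, -1, 5, -2, 7, -18, -7, -15, -6]
  -20 vs larger child 7 at index 6, swap → [15, 6, 7, -1, 5, -2, -20, -18, -7, -15, -6]
extract-max #5 returns 15:
  remove root 15; move last element -6 to root → [-6, 6, 7, -1, 5, -2, -20, -18, -7, -15]
  -6 vs larger child 7 at index 2, swap → [7, 6, -6, -1, 5, -2, -20, -18, -7, -15]
  -6 vs larger child -2 at index 5, swap → [7, 6, -2, -1, 5, -6, -20, -18, -7, -15]
extract-max #6 returns 7:
  remove root 7; move last element -15 to root → [-15, 6, -2, -1, 5, -6, -20, -18, -7]
  -15 vs larger child 6 at index 1, swap → [6, -15, -2, -1, 5, -6, -20, -18, -7]
  -15 vs larger child 5 at index 4, swap → [6, 5, -2, -1, -15, -6, -20, -18, -7]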